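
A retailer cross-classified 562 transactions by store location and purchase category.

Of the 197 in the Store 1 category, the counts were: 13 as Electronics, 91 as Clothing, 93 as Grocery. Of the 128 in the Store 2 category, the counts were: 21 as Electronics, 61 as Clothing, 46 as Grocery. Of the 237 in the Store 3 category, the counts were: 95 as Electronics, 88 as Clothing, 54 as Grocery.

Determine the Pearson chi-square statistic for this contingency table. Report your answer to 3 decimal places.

77.476

Row totals: 197, 128, 237. Column totals: 129, 240, 193. Grand total N = 562.
Expected counts (row total × column total / N):
  Store 1, Electronics: 197×129/562 = 45.2189
  Store 1, Clothing: 197×240/562 = 84.1281
  Store 1, Grocery: 197×193/562 = 67.6530
  Store 2, Electronics: 128×129/562 = 29.3808
  Store 2, Clothing: 128×240/562 = 54.6619
  Store 2, Grocery: 128×193/562 = 43.9573
  Store 3, Electronics: 237×129/562 = 54.4004
  Store 3, Clothing: 237×240/562 = 101.2100
  Store 3, Grocery: 237×193/562 = 81.3897
Contributions (O − E)²/E:
  (13 − 45.2189)²/45.2189 = 22.9563
  (91 − 84.1281)²/84.1281 = 0.5613
  (93 − 67.6530)²/67.6530 = 9.4966
  (21 − 29.3808)²/29.3808 = 2.3906
  (61 − 54.6619)²/54.6619 = 0.7349
  (46 − 43.9573)²/43.9573 = 0.0949
  (95 − 54.4004)²/54.4004 = 30.2999
  (88 − 101.2100)²/101.2100 = 1.7242
  (54 − 81.3897)²/81.3897 = 9.2173
χ² = 22.9563 + 0.5613 + 9.4966 + 2.3906 + 0.7349 + 0.0949 + 30.2999 + 1.7242 + 9.2173 = 77.476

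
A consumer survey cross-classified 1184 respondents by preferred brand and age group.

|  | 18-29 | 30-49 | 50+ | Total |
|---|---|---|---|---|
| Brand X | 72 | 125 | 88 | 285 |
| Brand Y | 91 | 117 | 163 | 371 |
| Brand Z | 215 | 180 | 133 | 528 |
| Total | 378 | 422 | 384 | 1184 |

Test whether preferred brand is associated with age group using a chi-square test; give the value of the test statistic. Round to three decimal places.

54.512

Grand total N = 1184.
Expected counts (row total × column total / N):
  Brand X, 18-29: 285×378/1184 = 90.9882
  Brand X, 30-49: 285×422/1184 = 101.5794
  Brand X, 50+: 285×384/1184 = 92.4324
  Brand Y, 18-29: 371×378/1184 = 118.4443
  Brand Y, 30-49: 371×422/1184 = 132.2314
  Brand Y, 50+: 371×384/1184 = 120.3243
  Brand Z, 18-29: 528×378/1184 = 168.5676
  Brand Z, 30-49: 528×422/1184 = 188.1892
  Brand Z, 50+: 528×384/1184 = 171.2432
Contributions (O − E)²/E:
  (72 − 90.9882)²/90.9882 = 3.9626
  (125 − 101.5794)²/101.5794 = 5.4000
  (88 − 92.4324)²/92.4324 = 0.2125
  (91 − 118.4443)²/118.4443 = 6.3590
  (117 − 132.2314)²/132.2314 = 1.7545
  (163 − 120.3243)²/120.3243 = 15.1359
  (215 − 168.5676)²/168.5676 = 12.7899
  (180 − 188.1892)²/188.1892 = 0.3564
  (133 − 171.2432)²/171.2432 = 8.5407
χ² = 3.9626 + 5.4000 + 0.2125 + 6.3590 + 1.7545 + 15.1359 + 12.7899 + 0.3564 + 8.5407 = 54.512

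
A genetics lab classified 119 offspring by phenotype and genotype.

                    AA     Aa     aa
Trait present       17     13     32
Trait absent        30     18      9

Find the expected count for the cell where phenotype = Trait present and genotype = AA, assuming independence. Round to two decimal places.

24.49

Row total (Trait present) = 62; column total (AA) = 47; grand total N = 119.
Expected count = (row total × column total) / N = 62 × 47 / 119 = 24.49.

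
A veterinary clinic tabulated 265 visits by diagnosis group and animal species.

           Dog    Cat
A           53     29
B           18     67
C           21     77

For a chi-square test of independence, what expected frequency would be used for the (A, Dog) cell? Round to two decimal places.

Row total (A) = 82; column total (Dog) = 92; grand total N = 265.
Expected count = (row total × column total) / N = 82 × 92 / 265 = 28.47.

28.47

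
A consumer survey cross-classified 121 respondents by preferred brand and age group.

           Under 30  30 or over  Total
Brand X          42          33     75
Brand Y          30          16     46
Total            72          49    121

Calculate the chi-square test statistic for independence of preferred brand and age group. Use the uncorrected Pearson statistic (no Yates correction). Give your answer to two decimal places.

1.01

Grand total N = 121.
Expected counts (row total × column total / N):
  Brand X, Under 30: 75×72/121 = 44.628
  Brand X, 30 or over: 75×49/121 = 30.372
  Brand Y, Under 30: 46×72/121 = 27.372
  Brand Y, 30 or over: 46×49/121 = 18.628
Contributions (O − E)²/E:
  (42 − 44.628)²/44.628 = 0.1548
  (33 − 30.372)²/30.372 = 0.2274
  (30 − 27.372)²/27.372 = 0.2523
  (16 − 18.628)²/18.628 = 0.3708
χ² = 0.1548 + 0.2274 + 0.2523 + 0.3708 = 1.01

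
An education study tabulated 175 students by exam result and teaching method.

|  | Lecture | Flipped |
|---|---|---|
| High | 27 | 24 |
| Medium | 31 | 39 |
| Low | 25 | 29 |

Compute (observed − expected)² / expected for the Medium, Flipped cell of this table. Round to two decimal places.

0.13

Row total (Medium) = 70; column total (Flipped) = 92; N = 175.
Expected count E = 70 × 92 / 175 = 36.800.
Contribution = (O − E)²/E = (39 − 36.800)² / 36.800 = 0.13.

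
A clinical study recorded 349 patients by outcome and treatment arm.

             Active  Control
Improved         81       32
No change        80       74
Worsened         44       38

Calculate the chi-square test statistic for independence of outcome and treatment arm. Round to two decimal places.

Row totals: 113, 154, 82. Column totals: 205, 144. Grand total N = 349.
Expected counts (row total × column total / N):
  Improved, Active: 113×205/349 = 66.375
  Improved, Control: 113×144/349 = 46.625
  No change, Active: 154×205/349 = 90.458
  No change, Control: 154×144/349 = 63.542
  Worsened, Active: 82×205/349 = 48.166
  Worsened, Control: 82×144/349 = 33.834
Contributions (O − E)²/E:
  (81 − 66.375)²/66.375 = 3.2225
  (32 − 46.625)²/46.625 = 4.5875
  (80 − 90.458)²/90.458 = 1.2091
  (74 − 63.542)²/63.542 = 1.7212
  (44 − 48.166)²/48.166 = 0.3603
  (38 − 33.834)²/33.834 = 0.5130
χ² = 3.2225 + 4.5875 + 1.2091 + 1.7212 + 0.3603 + 0.5130 = 11.61

11.61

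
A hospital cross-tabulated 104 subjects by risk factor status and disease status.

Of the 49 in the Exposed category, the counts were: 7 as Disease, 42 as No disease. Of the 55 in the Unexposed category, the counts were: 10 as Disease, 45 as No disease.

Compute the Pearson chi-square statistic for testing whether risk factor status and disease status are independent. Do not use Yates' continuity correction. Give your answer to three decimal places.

0.288

Row totals: 49, 55. Column totals: 17, 87. Grand total N = 104.
Expected counts (row total × column total / N):
  Exposed, Disease: 49×17/104 = 8.0096
  Exposed, No disease: 49×87/104 = 40.9904
  Unexposed, Disease: 55×17/104 = 8.9904
  Unexposed, No disease: 55×87/104 = 46.0096
Contributions (O − E)²/E:
  (7 − 8.0096)²/8.0096 = 0.1273
  (42 − 40.9904)²/40.9904 = 0.0249
  (10 − 8.9904)²/8.9904 = 0.1134
  (45 − 46.0096)²/46.0096 = 0.0222
χ² = 0.1273 + 0.0249 + 0.1134 + 0.0222 = 0.288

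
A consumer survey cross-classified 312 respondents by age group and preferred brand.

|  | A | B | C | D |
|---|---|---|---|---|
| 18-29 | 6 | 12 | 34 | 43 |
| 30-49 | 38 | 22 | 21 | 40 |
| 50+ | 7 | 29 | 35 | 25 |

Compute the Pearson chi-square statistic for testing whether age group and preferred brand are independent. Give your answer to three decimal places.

49.439

Row totals: 95, 121, 96. Column totals: 51, 63, 90, 108. Grand total N = 312.
Expected counts (row total × column total / N):
  18-29, A: 95×51/312 = 15.5288
  18-29, B: 95×63/312 = 19.1827
  18-29, C: 95×90/312 = 27.4038
  18-29, D: 95×108/312 = 32.8846
  30-49, A: 121×51/312 = 19.7788
  30-49, B: 121×63/312 = 24.4327
  30-49, C: 121×90/312 = 34.9038
  30-49, D: 121×108/312 = 41.8846
  50+, A: 96×51/312 = 15.6923
  50+, B: 96×63/312 = 19.3846
  50+, C: 96×90/312 = 27.6923
  50+, D: 96×108/312 = 33.2308
Contributions (O − E)²/E:
  (6 − 15.5288)²/15.5288 = 5.8471
  (12 − 19.1827)²/19.1827 = 2.6895
  (34 − 27.4038)²/27.4038 = 1.5877
  (43 − 32.8846)²/32.8846 = 3.1115
  (38 − 19.7788)²/19.7788 = 16.7863
  (22 − 24.4327)²/24.4327 = 0.2422
  (21 − 34.9038)²/34.9038 = 5.5385
  (40 − 41.8846)²/41.8846 = 0.0848
  (7 − 15.6923)²/15.6923 = 4.8149
  (29 − 19.3846)²/19.3846 = 4.7696
  (35 − 27.6923)²/27.6923 = 1.9284
  (25 − 33.2308)²/33.2308 = 2.0387
χ² = 5.8471 + 2.6895 + 1.5877 + 3.1115 + 16.7863 + 0.2422 + 5.5385 + 0.0848 + 4.8149 + 4.7696 + 1.9284 + 2.0387 = 49.439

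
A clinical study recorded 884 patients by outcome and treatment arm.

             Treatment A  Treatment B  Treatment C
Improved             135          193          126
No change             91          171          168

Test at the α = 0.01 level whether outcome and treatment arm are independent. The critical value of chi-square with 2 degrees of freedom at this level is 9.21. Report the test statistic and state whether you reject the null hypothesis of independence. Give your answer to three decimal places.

15.256; reject H₀

Row totals: 454, 430. Column totals: 226, 364, 294. Grand total N = 884.
Expected counts (row total × column total / N):
  Improved, Treatment A: 454×226/884 = 116.0679
  Improved, Treatment B: 454×364/884 = 186.9412
  Improved, Treatment C: 454×294/884 = 150.9910
  No change, Treatment A: 430×226/884 = 109.9321
  No change, Treatment B: 430×364/884 = 177.0588
  No change, Treatment C: 430×294/884 = 143.0090
Contributions (O − E)²/E:
  (135 − 116.0679)²/116.0679 = 3.0881
  (193 − 186.9412)²/186.9412 = 0.1964
  (126 − 150.9910)²/150.9910 = 4.1363
  (91 − 109.9321)²/109.9321 = 3.2604
  (171 − 177.0588)²/177.0588 = 0.2073
  (168 − 143.0090)²/143.0090 = 4.3672
χ² = 3.0881 + 0.1964 + 4.1363 + 3.2604 + 0.2073 + 4.3672 = 15.256
df = (2−1)(3−1) = 2. Since 15.256 > 9.21, reject the null hypothesis of independence at α = 0.01.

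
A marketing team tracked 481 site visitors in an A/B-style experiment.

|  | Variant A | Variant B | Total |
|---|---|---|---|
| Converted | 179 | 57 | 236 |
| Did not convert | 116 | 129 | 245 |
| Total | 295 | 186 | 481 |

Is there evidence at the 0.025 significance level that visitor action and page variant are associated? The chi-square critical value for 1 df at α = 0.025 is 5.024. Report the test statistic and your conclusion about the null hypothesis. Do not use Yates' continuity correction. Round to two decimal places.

Grand total N = 481.
Expected counts (row total × column total / N):
  Converted, Variant A: 236×295/481 = 144.740
  Converted, Variant B: 236×186/481 = 91.260
  Did not convert, Variant A: 245×295/481 = 150.260
  Did not convert, Variant B: 245×186/481 = 94.740
Contributions (O − E)²/E:
  (179 − 144.740)²/144.740 = 8.1094
  (57 − 91.260)²/91.260 = 12.8616
  (116 − 150.260)²/150.260 = 7.8114
  (129 − 94.740)²/94.740 = 12.3891
χ² = 8.1094 + 12.8616 + 7.8114 + 12.3891 = 41.17
df = (2−1)(2−1) = 1. Since 41.17 > 5.024, reject the null hypothesis of independence at α = 0.025.

41.17; reject H₀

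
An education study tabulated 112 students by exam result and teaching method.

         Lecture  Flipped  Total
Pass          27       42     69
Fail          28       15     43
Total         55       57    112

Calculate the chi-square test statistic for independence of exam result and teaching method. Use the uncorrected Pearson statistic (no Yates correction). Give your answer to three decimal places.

Grand total N = 112.
Expected counts (row total × column total / N):
  Pass, Lecture: 69×55/112 = 33.8839
  Pass, Flipped: 69×57/112 = 35.1161
  Fail, Lecture: 43×55/112 = 21.1161
  Fail, Flipped: 43×57/112 = 21.8839
Contributions (O − E)²/E:
  (27 − 33.8839)²/33.8839 = 1.3985
  (42 − 35.1161)²/35.1161 = 1.3495
  (28 − 21.1161)²/21.1161 = 2.2442
  (15 − 21.8839)²/21.8839 = 2.1654
χ² = 1.3985 + 1.3495 + 2.2442 + 2.1654 = 7.158

7.158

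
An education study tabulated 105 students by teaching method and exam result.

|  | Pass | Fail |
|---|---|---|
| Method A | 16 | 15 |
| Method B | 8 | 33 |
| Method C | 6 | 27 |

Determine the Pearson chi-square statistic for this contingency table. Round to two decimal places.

11.46

Row totals: 31, 41, 33. Column totals: 30, 75. Grand total N = 105.
Expected counts (row total × column total / N):
  Method A, Pass: 31×30/105 = 8.857
  Method A, Fail: 31×75/105 = 22.143
  Method B, Pass: 41×30/105 = 11.714
  Method B, Fail: 41×75/105 = 29.286
  Method C, Pass: 33×30/105 = 9.429
  Method C, Fail: 33×75/105 = 23.571
Contributions (O − E)²/E:
  (16 − 8.857)²/8.857 = 5.7607
  (15 − 22.143)²/22.143 = 2.3042
  (8 − 11.714)²/11.714 = 1.1775
  (33 − 29.286)²/29.286 = 0.4710
  (6 − 9.429)²/9.429 = 1.2470
  (27 − 23.571)²/23.571 = 0.4988
χ² = 5.7607 + 2.3042 + 1.1775 + 0.4710 + 1.2470 + 0.4988 = 11.46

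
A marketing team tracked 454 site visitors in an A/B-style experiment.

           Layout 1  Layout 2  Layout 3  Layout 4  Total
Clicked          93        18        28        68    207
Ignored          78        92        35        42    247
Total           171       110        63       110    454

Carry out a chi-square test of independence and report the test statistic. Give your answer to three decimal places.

Grand total N = 454.
Expected counts (row total × column total / N):
  Clicked, Layout 1: 207×171/454 = 77.9670
  Clicked, Layout 2: 207×110/454 = 50.1542
  Clicked, Layout 3: 207×63/454 = 28.7247
  Clicked, Layout 4: 207×110/454 = 50.1542
  Ignored, Layout 1: 247×171/454 = 93.0330
  Ignored, Layout 2: 247×110/454 = 59.8458
  Ignored, Layout 3: 247×63/454 = 34.2753
  Ignored, Layout 4: 247×110/454 = 59.8458
Contributions (O − E)²/E:
  (93 − 77.9670)²/77.9670 = 2.8985
  (18 − 50.1542)²/50.1542 = 20.6143
  (28 − 28.7247)²/28.7247 = 0.0183
  (68 − 50.1542)²/50.1542 = 6.3499
  (78 − 93.0330)²/93.0330 = 2.4291
  (92 − 59.8458)²/59.8458 = 17.2759
  (35 − 34.2753)²/34.2753 = 0.0153
  (42 − 59.8458)²/59.8458 = 5.3216
χ² = 2.8985 + 20.6143 + 0.0183 + 6.3499 + 2.4291 + 17.2759 + 0.0153 + 5.3216 = 54.923

54.923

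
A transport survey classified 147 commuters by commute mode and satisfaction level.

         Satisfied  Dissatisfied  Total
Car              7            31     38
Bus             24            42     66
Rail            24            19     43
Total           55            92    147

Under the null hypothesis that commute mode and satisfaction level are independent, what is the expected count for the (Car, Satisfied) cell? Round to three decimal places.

Row total (Car) = 38; column total (Satisfied) = 55; grand total N = 147.
Expected count = (row total × column total) / N = 38 × 55 / 147 = 14.218.

14.218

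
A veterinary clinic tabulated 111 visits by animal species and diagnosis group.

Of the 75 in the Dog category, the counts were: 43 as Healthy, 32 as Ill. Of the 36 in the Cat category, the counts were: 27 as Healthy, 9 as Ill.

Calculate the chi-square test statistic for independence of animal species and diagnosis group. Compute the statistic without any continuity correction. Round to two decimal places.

Row totals: 75, 36. Column totals: 70, 41. Grand total N = 111.
Expected counts (row total × column total / N):
  Dog, Healthy: 75×70/111 = 47.297
  Dog, Ill: 75×41/111 = 27.703
  Cat, Healthy: 36×70/111 = 22.703
  Cat, Ill: 36×41/111 = 13.297
Contributions (O − E)²/E:
  (43 − 47.297)²/47.297 = 0.3904
  (32 − 27.703)²/27.703 = 0.6665
  (27 − 22.703)²/22.703 = 0.8133
  (9 − 13.297)²/13.297 = 1.3886
χ² = 0.3904 + 0.6665 + 0.8133 + 1.3886 = 3.26

3.26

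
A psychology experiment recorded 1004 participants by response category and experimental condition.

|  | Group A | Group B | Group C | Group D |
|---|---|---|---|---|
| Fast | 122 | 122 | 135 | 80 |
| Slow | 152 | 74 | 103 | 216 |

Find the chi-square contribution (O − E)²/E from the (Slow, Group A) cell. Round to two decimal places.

0.07

Row total (Slow) = 545; column total (Group A) = 274; N = 1004.
Expected count E = 545 × 274 / 1004 = 148.735.
Contribution = (O − E)²/E = (152 − 148.735)² / 148.735 = 0.07.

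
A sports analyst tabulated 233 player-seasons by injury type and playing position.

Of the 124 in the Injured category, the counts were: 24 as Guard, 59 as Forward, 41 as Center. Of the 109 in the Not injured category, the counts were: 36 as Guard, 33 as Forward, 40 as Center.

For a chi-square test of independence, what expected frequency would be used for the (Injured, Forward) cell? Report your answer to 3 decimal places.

48.961

Row total (Injured) = 124; column total (Forward) = 92; grand total N = 233.
Expected count = (row total × column total) / N = 124 × 92 / 233 = 48.961.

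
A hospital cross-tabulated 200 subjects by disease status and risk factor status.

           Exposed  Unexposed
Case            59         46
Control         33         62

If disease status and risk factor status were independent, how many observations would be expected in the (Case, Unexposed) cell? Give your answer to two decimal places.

Row total (Case) = 105; column total (Unexposed) = 108; grand total N = 200.
Expected count = (row total × column total) / N = 105 × 108 / 200 = 56.70.

56.70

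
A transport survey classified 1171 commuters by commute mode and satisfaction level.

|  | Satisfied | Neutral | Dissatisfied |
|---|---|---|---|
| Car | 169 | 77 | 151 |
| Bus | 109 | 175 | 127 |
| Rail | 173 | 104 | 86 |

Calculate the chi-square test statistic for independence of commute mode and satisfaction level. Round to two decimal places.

Row totals: 397, 411, 363. Column totals: 451, 356, 364. Grand total N = 1171.
Expected counts (row total × column total / N):
  Car, Satisfied: 397×451/1171 = 152.901
  Car, Neutral: 397×356/1171 = 120.693
  Car, Dissatisfied: 397×364/1171 = 123.406
  Bus, Satisfied: 411×451/1171 = 158.293
  Bus, Neutral: 411×356/1171 = 124.950
  Bus, Dissatisfied: 411×364/1171 = 127.757
  Rail, Satisfied: 363×451/1171 = 139.806
  Rail, Neutral: 363×356/1171 = 110.357
  Rail, Dissatisfied: 363×364/1171 = 112.837
Contributions (O − E)²/E:
  (169 − 152.901)²/152.901 = 1.6951
  (77 − 120.693)²/120.693 = 15.8176
  (151 − 123.406)²/123.406 = 6.1701
  (109 − 158.293)²/158.293 = 15.3500
  (175 − 124.950)²/124.950 = 20.0480
  (127 − 127.757)²/127.757 = 0.0045
  (173 − 139.806)²/139.806 = 7.8812
  (104 − 110.357)²/110.357 = 0.3662
  (86 − 112.837)²/112.837 = 6.3829
χ² = 1.6951 + 15.8176 + 6.1701 + 15.3500 + 20.0480 + 0.0045 + 7.8812 + 0.3662 + 6.3829 = 73.72

73.72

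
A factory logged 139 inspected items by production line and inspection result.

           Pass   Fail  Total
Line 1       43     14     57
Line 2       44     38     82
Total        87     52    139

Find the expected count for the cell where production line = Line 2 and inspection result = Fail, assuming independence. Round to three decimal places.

30.676

Row total (Line 2) = 82; column total (Fail) = 52; grand total N = 139.
Expected count = (row total × column total) / N = 82 × 52 / 139 = 30.676.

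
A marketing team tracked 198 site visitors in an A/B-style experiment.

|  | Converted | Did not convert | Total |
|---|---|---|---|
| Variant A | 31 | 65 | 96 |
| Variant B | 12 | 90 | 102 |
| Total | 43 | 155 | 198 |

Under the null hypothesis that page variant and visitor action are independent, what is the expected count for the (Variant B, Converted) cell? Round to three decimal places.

22.152

Row total (Variant B) = 102; column total (Converted) = 43; grand total N = 198.
Expected count = (row total × column total) / N = 102 × 43 / 198 = 22.152.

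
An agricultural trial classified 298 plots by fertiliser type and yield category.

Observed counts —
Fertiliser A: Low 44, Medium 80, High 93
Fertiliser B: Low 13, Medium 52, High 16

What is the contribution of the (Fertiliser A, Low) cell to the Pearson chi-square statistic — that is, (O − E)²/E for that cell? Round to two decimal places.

Row total (Fertiliser A) = 217; column total (Low) = 57; N = 298.
Expected count E = 217 × 57 / 298 = 41.507.
Contribution = (O − E)²/E = (44 − 41.507)² / 41.507 = 0.15.

0.15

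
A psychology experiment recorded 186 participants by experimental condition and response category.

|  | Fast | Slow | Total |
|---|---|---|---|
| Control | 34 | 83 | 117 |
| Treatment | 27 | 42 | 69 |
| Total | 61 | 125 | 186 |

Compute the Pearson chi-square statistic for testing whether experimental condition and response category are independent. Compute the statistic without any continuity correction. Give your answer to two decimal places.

Grand total N = 186.
Expected counts (row total × column total / N):
  Control, Fast: 117×61/186 = 38.371
  Control, Slow: 117×125/186 = 78.629
  Treatment, Fast: 69×61/186 = 22.629
  Treatment, Slow: 69×125/186 = 46.371
Contributions (O − E)²/E:
  (34 − 38.371)²/38.371 = 0.4979
  (83 − 78.629)²/78.629 = 0.2430
  (27 − 22.629)²/22.629 = 0.8443
  (42 − 46.371)²/46.371 = 0.4120
χ² = 0.4979 + 0.2430 + 0.8443 + 0.4120 = 2.00

2.00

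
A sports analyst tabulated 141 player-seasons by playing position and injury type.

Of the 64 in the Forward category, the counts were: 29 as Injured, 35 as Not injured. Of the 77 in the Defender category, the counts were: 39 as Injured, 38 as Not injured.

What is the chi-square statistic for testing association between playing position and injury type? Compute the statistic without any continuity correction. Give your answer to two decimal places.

Row totals: 64, 77. Column totals: 68, 73. Grand total N = 141.
Expected counts (row total × column total / N):
  Forward, Injured: 64×68/141 = 30.86525
  Forward, Not injured: 64×73/141 = 33.13475
  Defender, Injured: 77×68/141 = 37.13475
  Defender, Not injured: 77×73/141 = 39.86525
Contributions (O − E)²/E:
  (29 − 30.86525)²/30.86525 = 0.1127
  (35 − 33.13475)²/33.13475 = 0.1050
  (39 − 37.13475)²/37.13475 = 0.0937
  (38 − 39.86525)²/39.86525 = 0.0873
χ² = 0.1127 + 0.1050 + 0.0937 + 0.0873 = 0.40

0.40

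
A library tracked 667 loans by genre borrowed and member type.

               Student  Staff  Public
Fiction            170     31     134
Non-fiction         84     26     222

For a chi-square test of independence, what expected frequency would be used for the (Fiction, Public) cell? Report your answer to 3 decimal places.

Row total (Fiction) = 335; column total (Public) = 356; grand total N = 667.
Expected count = (row total × column total) / N = 335 × 356 / 667 = 178.801.

178.801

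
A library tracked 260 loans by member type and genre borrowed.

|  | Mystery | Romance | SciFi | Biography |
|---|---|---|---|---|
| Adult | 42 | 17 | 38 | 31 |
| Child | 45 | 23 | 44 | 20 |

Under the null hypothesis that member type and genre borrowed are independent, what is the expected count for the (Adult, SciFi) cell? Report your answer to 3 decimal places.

40.369

Row total (Adult) = 128; column total (SciFi) = 82; grand total N = 260.
Expected count = (row total × column total) / N = 128 × 82 / 260 = 40.369.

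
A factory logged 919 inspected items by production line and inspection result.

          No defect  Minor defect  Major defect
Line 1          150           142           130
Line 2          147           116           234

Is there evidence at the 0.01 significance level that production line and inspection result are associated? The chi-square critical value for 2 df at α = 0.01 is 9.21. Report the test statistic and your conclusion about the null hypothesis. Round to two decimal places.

26.42; reject H₀

Row totals: 422, 497. Column totals: 297, 258, 364. Grand total N = 919.
Expected counts (row total × column total / N):
  Line 1, No defect: 422×297/919 = 136.381
  Line 1, Minor defect: 422×258/919 = 118.472
  Line 1, Major defect: 422×364/919 = 167.147
  Line 2, No defect: 497×297/919 = 160.619
  Line 2, Minor defect: 497×258/919 = 139.528
  Line 2, Major defect: 497×364/919 = 196.853
Contributions (O − E)²/E:
  (150 − 136.381)²/136.381 = 1.3600
  (142 − 118.472)²/118.472 = 4.6726
  (130 − 167.147)²/167.147 = 8.2556
  (147 − 160.619)²/160.619 = 1.1548
  (116 − 139.528)²/139.528 = 3.9674
  (234 − 196.853)²/196.853 = 7.0098
χ² = 1.3600 + 4.6726 + 8.2556 + 1.1548 + 3.9674 + 7.0098 = 26.42
df = (2−1)(3−1) = 2. Since 26.42 > 9.21, reject the null hypothesis of independence at α = 0.01.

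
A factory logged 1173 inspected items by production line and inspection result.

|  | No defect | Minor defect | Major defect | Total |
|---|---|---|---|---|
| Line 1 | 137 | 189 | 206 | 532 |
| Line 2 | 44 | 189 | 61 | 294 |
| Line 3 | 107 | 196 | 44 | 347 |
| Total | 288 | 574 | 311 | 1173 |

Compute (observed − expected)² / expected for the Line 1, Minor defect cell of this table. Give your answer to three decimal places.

19.545

Row total (Line 1) = 532; column total (Minor defect) = 574; N = 1173.
Expected count E = 532 × 574 / 1173 = 260.3308.
Contribution = (O − E)²/E = (189 − 260.3308)² / 260.3308 = 19.545.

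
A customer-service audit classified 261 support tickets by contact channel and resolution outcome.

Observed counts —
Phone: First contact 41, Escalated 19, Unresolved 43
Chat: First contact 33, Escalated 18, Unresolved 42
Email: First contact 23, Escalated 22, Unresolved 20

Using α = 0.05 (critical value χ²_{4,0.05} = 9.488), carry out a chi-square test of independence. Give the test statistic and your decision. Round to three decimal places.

Row totals: 103, 93, 65. Column totals: 97, 59, 105. Grand total N = 261.
Expected counts (row total × column total / N):
  Phone, First contact: 103×97/261 = 38.2797
  Phone, Escalated: 103×59/261 = 23.2835
  Phone, Unresolved: 103×105/261 = 41.4368
  Chat, First contact: 93×97/261 = 34.5632
  Chat, Escalated: 93×59/261 = 21.0230
  Chat, Unresolved: 93×105/261 = 37.4138
  Email, First contact: 65×97/261 = 24.1571
  Email, Escalated: 65×59/261 = 14.6935
  Email, Unresolved: 65×105/261 = 26.1494
Contributions (O − E)²/E:
  (41 − 38.2797)²/38.2797 = 0.1933
  (19 − 23.2835)²/23.2835 = 0.7880
  (43 − 41.4368)²/41.4368 = 0.0590
  (33 − 34.5632)²/34.5632 = 0.0707
  (18 − 21.0230)²/21.0230 = 0.4347
  (42 − 37.4138)²/37.4138 = 0.5622
  (23 − 24.1571)²/24.1571 = 0.0554
  (22 − 14.6935)²/14.6935 = 3.6332
  (20 − 26.1494)²/26.1494 = 1.4461
χ² = 0.1933 + 0.7880 + 0.0590 + 0.0707 + 0.4347 + 0.5622 + 0.0554 + 3.6332 + 1.4461 = 7.243
df = (3−1)(3−1) = 4. Since 7.243 < 9.488, fail to reject the null hypothesis of independence at α = 0.05.

7.243; fail to reject H₀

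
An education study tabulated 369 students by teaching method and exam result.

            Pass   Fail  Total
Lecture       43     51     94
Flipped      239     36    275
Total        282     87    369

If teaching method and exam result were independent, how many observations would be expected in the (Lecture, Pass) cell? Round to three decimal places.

71.837

Row total (Lecture) = 94; column total (Pass) = 282; grand total N = 369.
Expected count = (row total × column total) / N = 94 × 282 / 369 = 71.837.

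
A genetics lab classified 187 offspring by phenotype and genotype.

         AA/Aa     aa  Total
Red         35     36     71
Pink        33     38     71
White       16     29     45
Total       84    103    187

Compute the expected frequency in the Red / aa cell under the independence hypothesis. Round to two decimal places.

39.11

Row total (Red) = 71; column total (aa) = 103; grand total N = 187.
Expected count = (row total × column total) / N = 71 × 103 / 187 = 39.11.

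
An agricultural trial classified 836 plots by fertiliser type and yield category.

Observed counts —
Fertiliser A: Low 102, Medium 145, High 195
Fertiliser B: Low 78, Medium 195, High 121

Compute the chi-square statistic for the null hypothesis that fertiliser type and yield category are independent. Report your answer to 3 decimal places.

Row totals: 442, 394. Column totals: 180, 340, 316. Grand total N = 836.
Expected counts (row total × column total / N):
  Fertiliser A, Low: 442×180/836 = 95.1675
  Fertiliser A, Medium: 442×340/836 = 179.7608
  Fertiliser A, High: 442×316/836 = 167.0718
  Fertiliser B, Low: 394×180/836 = 84.8325
  Fertiliser B, Medium: 394×340/836 = 160.2392
  Fertiliser B, High: 394×316/836 = 148.9282
Contributions (O − E)²/E:
  (102 − 95.1675)²/95.1675 = 0.4905
  (145 − 179.7608)²/179.7608 = 6.7218
  (195 − 167.0718)²/167.0718 = 4.6686
  (78 − 84.8325)²/84.8325 = 0.5503
  (195 − 160.2392)²/160.2392 = 7.5407
  (121 − 148.9282)²/148.9282 = 5.2373
χ² = 0.4905 + 6.7218 + 4.6686 + 0.5503 + 7.5407 + 5.2373 = 25.209

25.209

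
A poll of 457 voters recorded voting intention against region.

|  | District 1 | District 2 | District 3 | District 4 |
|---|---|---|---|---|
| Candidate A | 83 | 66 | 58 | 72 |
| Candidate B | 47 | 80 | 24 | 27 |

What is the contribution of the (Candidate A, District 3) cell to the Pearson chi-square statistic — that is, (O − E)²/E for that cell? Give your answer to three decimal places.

1.259

Row total (Candidate A) = 279; column total (District 3) = 82; N = 457.
Expected count E = 279 × 82 / 457 = 50.0613.
Contribution = (O − E)²/E = (58 − 50.0613)² / 50.0613 = 1.259.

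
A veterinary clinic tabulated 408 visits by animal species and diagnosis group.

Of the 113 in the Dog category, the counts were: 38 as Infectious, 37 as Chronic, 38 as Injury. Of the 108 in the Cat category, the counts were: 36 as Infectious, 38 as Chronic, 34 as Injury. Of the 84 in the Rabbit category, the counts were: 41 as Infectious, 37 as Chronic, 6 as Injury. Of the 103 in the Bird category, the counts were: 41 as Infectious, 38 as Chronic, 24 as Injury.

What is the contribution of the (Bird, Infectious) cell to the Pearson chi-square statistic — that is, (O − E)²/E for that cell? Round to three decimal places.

Row total (Bird) = 103; column total (Infectious) = 156; N = 408.
Expected count E = 103 × 156 / 408 = 39.38235.
Contribution = (O − E)²/E = (41 − 39.38235)² / 39.38235 = 0.066.

0.066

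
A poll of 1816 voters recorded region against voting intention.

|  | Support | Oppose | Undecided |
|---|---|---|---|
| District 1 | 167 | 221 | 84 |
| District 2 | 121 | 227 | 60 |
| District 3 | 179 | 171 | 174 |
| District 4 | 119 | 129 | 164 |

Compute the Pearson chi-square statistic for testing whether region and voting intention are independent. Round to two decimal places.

118.92

Row totals: 472, 408, 524, 412. Column totals: 586, 748, 482. Grand total N = 1816.
Expected counts (row total × column total / N):
  District 1, Support: 472×586/1816 = 152.308
  District 1, Oppose: 472×748/1816 = 194.414
  District 1, Undecided: 472×482/1816 = 125.278
  District 2, Support: 408×586/1816 = 131.656
  District 2, Oppose: 408×748/1816 = 168.053
  District 2, Undecided: 408×482/1816 = 108.291
  District 3, Support: 524×586/1816 = 169.088
  District 3, Oppose: 524×748/1816 = 215.833
  District 3, Undecided: 524×482/1816 = 139.079
  District 4, Support: 412×586/1816 = 132.947
  District 4, Oppose: 412×748/1816 = 169.700
  District 4, Undecided: 412×482/1816 = 109.352
Contributions (O − E)²/E:
  (167 − 152.308)²/152.308 = 1.4172
  (221 − 194.414)²/194.414 = 3.6356
  (84 − 125.278)²/125.278 = 13.6007
  (121 − 131.656)²/131.656 = 0.8625
  (227 − 168.053)²/168.053 = 20.6765
  (60 − 108.291)²/108.291 = 21.5348
  (179 − 169.088)²/169.088 = 0.5810
  (171 − 215.833)²/215.833 = 9.3127
  (174 − 139.079)²/139.079 = 8.7682
  (119 − 132.947)²/132.947 = 1.4631
  (129 − 169.700)²/169.700 = 9.7613
  (164 − 109.352)²/109.352 = 27.3100
χ² = 1.4172 + 3.6356 + 13.6007 + 0.8625 + 20.6765 + 21.5348 + 0.5810 + 9.3127 + 8.7682 + 1.4631 + 9.7613 + 27.3100 = 118.92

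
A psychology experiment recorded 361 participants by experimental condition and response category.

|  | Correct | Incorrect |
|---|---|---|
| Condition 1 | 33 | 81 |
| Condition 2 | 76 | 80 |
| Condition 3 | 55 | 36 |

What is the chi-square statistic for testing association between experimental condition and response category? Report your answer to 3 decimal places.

21.443

Row totals: 114, 156, 91. Column totals: 164, 197. Grand total N = 361.
Expected counts (row total × column total / N):
  Condition 1, Correct: 114×164/361 = 51.7895
  Condition 1, Incorrect: 114×197/361 = 62.2105
  Condition 2, Correct: 156×164/361 = 70.8698
  Condition 2, Incorrect: 156×197/361 = 85.1302
  Condition 3, Correct: 91×164/361 = 41.3407
  Condition 3, Incorrect: 91×197/361 = 49.6593
Contributions (O − E)²/E:
  (33 − 51.7895)²/51.7895 = 6.8169
  (81 − 62.2105)²/62.2105 = 5.6750
  (76 − 70.8698)²/70.8698 = 0.3714
  (80 − 85.1302)²/85.1302 = 0.3092
  (55 − 41.3407)²/41.3407 = 4.5131
  (36 − 49.6593)²/49.6593 = 3.7571
χ² = 6.8169 + 5.6750 + 0.3714 + 0.3092 + 4.5131 + 3.7571 = 21.443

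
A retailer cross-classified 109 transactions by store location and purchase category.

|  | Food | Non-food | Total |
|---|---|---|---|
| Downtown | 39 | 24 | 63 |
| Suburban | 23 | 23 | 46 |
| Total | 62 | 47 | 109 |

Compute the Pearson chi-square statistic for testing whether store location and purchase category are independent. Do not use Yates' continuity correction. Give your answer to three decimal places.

1.536

Grand total N = 109.
Expected counts (row total × column total / N):
  Downtown, Food: 63×62/109 = 35.8349
  Downtown, Non-food: 63×47/109 = 27.1651
  Suburban, Food: 46×62/109 = 26.1651
  Suburban, Non-food: 46×47/109 = 19.8349
Contributions (O − E)²/E:
  (39 − 35.8349)²/35.8349 = 0.2796
  (24 − 27.1651)²/27.1651 = 0.3688
  (23 − 26.1651)²/26.1651 = 0.3829
  (23 − 19.8349)²/19.8349 = 0.5051
χ² = 0.2796 + 0.3688 + 0.3829 + 0.5051 = 1.536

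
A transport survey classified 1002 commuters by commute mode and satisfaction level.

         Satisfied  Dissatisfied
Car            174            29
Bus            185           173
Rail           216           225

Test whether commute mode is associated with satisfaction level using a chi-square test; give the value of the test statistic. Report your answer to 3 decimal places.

84.133

Row totals: 203, 358, 441. Column totals: 575, 427. Grand total N = 1002.
Expected counts (row total × column total / N):
  Car, Satisfied: 203×575/1002 = 116.4920
  Car, Dissatisfied: 203×427/1002 = 86.5080
  Bus, Satisfied: 358×575/1002 = 205.4391
  Bus, Dissatisfied: 358×427/1002 = 152.5609
  Rail, Satisfied: 441×575/1002 = 253.0689
  Rail, Dissatisfied: 441×427/1002 = 187.9311
Contributions (O − E)²/E:
  (174 − 116.4920)²/116.4920 = 28.3897
  (29 − 86.5080)²/86.5080 = 38.2296
  (185 − 205.4391)²/205.4391 = 2.0335
  (173 − 152.5609)²/152.5609 = 2.7383
  (216 − 253.0689)²/253.0689 = 5.4298
  (225 − 187.9311)²/187.9311 = 7.3117
χ² = 28.3897 + 38.2296 + 2.0335 + 2.7383 + 5.4298 + 7.3117 = 84.133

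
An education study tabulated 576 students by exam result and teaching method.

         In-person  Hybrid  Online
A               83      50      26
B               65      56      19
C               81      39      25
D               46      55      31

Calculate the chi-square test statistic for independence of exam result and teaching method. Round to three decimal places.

Row totals: 159, 140, 145, 132. Column totals: 275, 200, 101. Grand total N = 576.
Expected counts (row total × column total / N):
  A, In-person: 159×275/576 = 75.9115
  A, Hybrid: 159×200/576 = 55.2083
  A, Online: 159×101/576 = 27.8802
  B, In-person: 140×275/576 = 66.8403
  B, Hybrid: 140×200/576 = 48.6111
  B, Online: 140×101/576 = 24.5486
  C, In-person: 145×275/576 = 69.2274
  C, Hybrid: 145×200/576 = 50.3472
  C, Online: 145×101/576 = 25.4253
  D, In-person: 132×275/576 = 63.0208
  D, Hybrid: 132×200/576 = 45.8333
  D, Online: 132×101/576 = 23.1458
Contributions (O − E)²/E:
  (83 − 75.9115)²/75.9115 = 0.6619
  (50 − 55.2083)²/55.2083 = 0.4913
  (26 − 27.8802)²/27.8802 = 0.1268
  (65 − 66.8403)²/66.8403 = 0.0507
  (56 − 48.6111)²/48.6111 = 1.1231
  (19 − 24.5486)²/24.5486 = 1.2541
  (81 − 69.2274)²/69.2274 = 2.0020
  (39 − 50.3472)²/50.3472 = 2.5574
  (25 − 25.4253)²/25.4253 = 0.0071
  (46 − 63.0208)²/63.0208 = 4.5970
  (55 − 45.8333)²/45.8333 = 1.8333
  (31 − 23.1458)²/23.1458 = 2.6652
χ² = 0.6619 + 0.4913 + 0.1268 + 0.0507 + 1.1231 + 1.2541 + 2.0020 + 2.5574 + 0.0071 + 4.5970 + 1.8333 + 2.6652 = 17.370

17.370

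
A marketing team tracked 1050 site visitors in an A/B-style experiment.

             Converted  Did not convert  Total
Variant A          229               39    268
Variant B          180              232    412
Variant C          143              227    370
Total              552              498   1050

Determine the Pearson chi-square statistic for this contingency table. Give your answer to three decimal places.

157.976

Grand total N = 1050.
Expected counts (row total × column total / N):
  Variant A, Converted: 268×552/1050 = 140.8914
  Variant A, Did not convert: 268×498/1050 = 127.1086
  Variant B, Converted: 412×552/1050 = 216.5943
  Variant B, Did not convert: 412×498/1050 = 195.4057
  Variant C, Converted: 370×552/1050 = 194.5143
  Variant C, Did not convert: 370×498/1050 = 175.4857
Contributions (O − E)²/E:
  (229 − 140.8914)²/140.8914 = 55.1001
  (39 − 127.1086)²/127.1086 = 61.0747
  (180 − 216.5943)²/216.5943 = 6.1827
  (232 − 195.4057)²/195.4057 = 6.8531
  (143 − 194.5143)²/194.5143 = 13.6428
  (227 − 175.4857)²/175.4857 = 15.1222
χ² = 55.1001 + 61.0747 + 6.1827 + 6.8531 + 13.6428 + 15.1222 = 157.976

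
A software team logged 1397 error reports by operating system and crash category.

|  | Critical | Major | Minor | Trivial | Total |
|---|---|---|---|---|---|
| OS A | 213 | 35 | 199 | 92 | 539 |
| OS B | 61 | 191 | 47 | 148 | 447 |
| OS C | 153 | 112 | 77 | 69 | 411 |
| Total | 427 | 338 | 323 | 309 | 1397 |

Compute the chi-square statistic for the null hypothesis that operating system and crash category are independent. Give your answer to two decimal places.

Grand total N = 1397.
Expected counts (row total × column total / N):
  OS A, Critical: 539×427/1397 = 164.748
  OS A, Major: 539×338/1397 = 130.409
  OS A, Minor: 539×323/1397 = 124.622
  OS A, Trivial: 539×309/1397 = 119.220
  OS B, Critical: 447×427/1397 = 136.628
  OS B, Major: 447×338/1397 = 108.150
  OS B, Minor: 447×323/1397 = 103.351
  OS B, Trivial: 447×309/1397 = 98.871
  OS C, Critical: 411×427/1397 = 125.624
  OS C, Major: 411×338/1397 = 99.440
  OS C, Minor: 411×323/1397 = 95.027
  OS C, Trivial: 411×309/1397 = 90.908
Contributions (O − E)²/E:
  (213 − 164.748)²/164.748 = 14.1322
  (35 − 130.409)²/130.409 = 69.8025
  (199 − 124.622)²/124.622 = 44.3909
  (92 − 119.220)²/119.220 = 6.2148
  (61 − 136.628)²/136.628 = 41.8625
  (191 − 108.150)²/108.150 = 63.4685
  (47 − 103.351)²/103.351 = 30.7248
  (148 − 98.871)²/98.871 = 24.4122
  (153 − 125.624)²/125.624 = 5.9658
  (112 − 99.440)²/99.440 = 1.5864
  (77 − 95.027)²/95.027 = 3.4198
  (69 − 90.908)²/90.908 = 5.2796
χ² = 14.1322 + 69.8025 + 44.3909 + 6.2148 + 41.8625 + 63.4685 + 30.7248 + 24.4122 + 5.9658 + 1.5864 + 3.4198 + 5.2796 = 311.26

311.26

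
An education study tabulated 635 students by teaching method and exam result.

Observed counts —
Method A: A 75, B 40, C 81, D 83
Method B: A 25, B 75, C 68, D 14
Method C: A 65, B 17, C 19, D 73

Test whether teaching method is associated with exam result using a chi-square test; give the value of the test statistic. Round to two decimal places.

Row totals: 279, 182, 174. Column totals: 165, 132, 168, 170. Grand total N = 635.
Expected counts (row total × column total / N):
  Method A, A: 279×165/635 = 72.496
  Method A, B: 279×132/635 = 57.997
  Method A, C: 279×168/635 = 73.814
  Method A, D: 279×170/635 = 74.693
  Method B, A: 182×165/635 = 47.291
  Method B, B: 182×132/635 = 37.833
  Method B, C: 182×168/635 = 48.151
  Method B, D: 182×170/635 = 48.724
  Method C, A: 174×165/635 = 45.213
  Method C, B: 174×132/635 = 36.170
  Method C, C: 174×168/635 = 46.035
  Method C, D: 174×170/635 = 46.583
Contributions (O − E)²/E:
  (75 − 72.496)²/72.496 = 0.0865
  (40 − 57.997)²/57.997 = 5.5846
  (81 − 73.814)²/73.814 = 0.6996
  (83 − 74.693)²/74.693 = 0.9239
  (25 − 47.291)²/47.291 = 10.5070
  (75 − 37.833)²/37.833 = 36.5127
  (68 − 48.151)²/48.151 = 8.1822
  (14 − 48.724)²/48.724 = 24.7467
  (65 − 45.213)²/45.213 = 8.6596
  (17 − 36.170)²/36.170 = 10.1600
  (19 − 46.035)²/46.035 = 15.8769
  (73 − 46.583)²/46.583 = 14.9810
χ² = 0.0865 + 5.5846 + 0.6996 + 0.9239 + 10.5070 + 36.5127 + 8.1822 + 24.7467 + 8.6596 + 10.1600 + 15.8769 + 14.9810 = 136.92

136.92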